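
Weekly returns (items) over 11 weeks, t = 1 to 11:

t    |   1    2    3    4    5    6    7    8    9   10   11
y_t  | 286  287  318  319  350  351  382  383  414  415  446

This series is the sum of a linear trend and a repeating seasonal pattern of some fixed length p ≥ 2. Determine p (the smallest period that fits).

First differences y_{t+1} − y_t: 1, 31, 1, 31, 1, 31, …
The difference pattern repeats every 2 terms and not for any smaller step, so p = 2.

2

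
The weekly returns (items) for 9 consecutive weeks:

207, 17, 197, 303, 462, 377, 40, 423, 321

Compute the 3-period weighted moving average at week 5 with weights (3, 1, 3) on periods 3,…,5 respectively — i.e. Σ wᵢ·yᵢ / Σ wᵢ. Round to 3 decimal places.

Weighted sum: 3·197 + 1·303 + 3·462 = 591 + 303 + 1386 = 2280
Weight total: 3 + 1 + 3 = 7
WMA = 2280 / 7 = 325.714

325.714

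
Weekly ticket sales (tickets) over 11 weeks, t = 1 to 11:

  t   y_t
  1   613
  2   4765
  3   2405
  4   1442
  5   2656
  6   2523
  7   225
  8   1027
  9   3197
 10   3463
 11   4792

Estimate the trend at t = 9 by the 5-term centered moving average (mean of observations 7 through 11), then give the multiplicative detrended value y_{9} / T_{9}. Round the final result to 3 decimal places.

1.258

Trend T_9 = (225 + 1027 + 3197 + 3463 + 4792) / 5 = 12704/5 = 2540.80000
Ratio to trend: 3197 / 2540.80000 = 1.258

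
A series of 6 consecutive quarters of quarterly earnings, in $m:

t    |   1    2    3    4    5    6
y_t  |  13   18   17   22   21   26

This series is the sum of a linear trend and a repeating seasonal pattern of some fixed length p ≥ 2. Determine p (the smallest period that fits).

First differences y_{t+1} − y_t: 5, -1, 5, -1, 5, …
The difference pattern repeats every 2 terms and not for any smaller step, so p = 2.

2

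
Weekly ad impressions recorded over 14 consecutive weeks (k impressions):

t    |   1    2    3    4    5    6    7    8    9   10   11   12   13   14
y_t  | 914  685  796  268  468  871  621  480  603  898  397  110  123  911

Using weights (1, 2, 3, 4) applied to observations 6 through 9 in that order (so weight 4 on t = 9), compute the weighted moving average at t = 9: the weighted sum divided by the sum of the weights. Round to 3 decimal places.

Weighted sum: 1·871 + 2·621 + 3·480 + 4·603 = 871 + 1242 + 1440 + 2412 = 5965
Weight total: 1 + 2 + 3 + 4 = 10
WMA = 5965 / 10 = 596.500

596.500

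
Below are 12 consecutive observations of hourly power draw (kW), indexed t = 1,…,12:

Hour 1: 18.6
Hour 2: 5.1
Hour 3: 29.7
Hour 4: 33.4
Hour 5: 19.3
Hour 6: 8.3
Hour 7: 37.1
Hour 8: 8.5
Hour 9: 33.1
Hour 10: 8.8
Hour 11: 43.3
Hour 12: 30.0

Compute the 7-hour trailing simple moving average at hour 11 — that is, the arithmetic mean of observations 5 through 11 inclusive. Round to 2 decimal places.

22.63

Sum of periods 5–11: 19.3 + 8.3 + 37.1 + 8.5 + 33.1 + 8.8 + 43.3 = 158.4
Divide by 7: 158.4 / 7 = 22.63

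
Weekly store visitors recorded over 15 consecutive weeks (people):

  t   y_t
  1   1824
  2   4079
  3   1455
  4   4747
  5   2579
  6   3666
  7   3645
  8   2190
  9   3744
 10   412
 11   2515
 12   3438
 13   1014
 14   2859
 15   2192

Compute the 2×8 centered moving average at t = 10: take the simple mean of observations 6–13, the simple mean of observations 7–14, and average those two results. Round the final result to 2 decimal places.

Sum over 6–13: 3666 + 3645 + 2190 + 3744 + 412 + 2515 + 3438 + 1014 = 20624
Sum over 7–14: 3645 + 2190 + 3744 + 412 + 2515 + 3438 + 1014 + 2859 = 19817
CMA at t=10 = (20624 + 19817) / (2·8) = 40441 / 16 = 2527.56

2527.56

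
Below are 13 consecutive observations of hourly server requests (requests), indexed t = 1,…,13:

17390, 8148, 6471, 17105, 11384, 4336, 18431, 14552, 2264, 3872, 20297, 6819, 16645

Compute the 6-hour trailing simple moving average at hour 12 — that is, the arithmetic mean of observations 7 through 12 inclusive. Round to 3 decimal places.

Sum of periods 7–12: 18431 + 14552 + 2264 + 3872 + 20297 + 6819 = 66235
Divide by 6: 66235 / 6 = 11039.167

11039.167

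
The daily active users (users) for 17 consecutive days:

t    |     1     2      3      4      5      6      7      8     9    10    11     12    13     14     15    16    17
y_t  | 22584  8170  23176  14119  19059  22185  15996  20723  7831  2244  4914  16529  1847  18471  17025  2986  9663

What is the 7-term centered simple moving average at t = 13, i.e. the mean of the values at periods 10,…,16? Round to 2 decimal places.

9145.14

Sum of periods 10–16: 2244 + 4914 + 16529 + 1847 + 18471 + 17025 + 2986 = 64016
Divide by 7: 64016 / 7 = 9145.14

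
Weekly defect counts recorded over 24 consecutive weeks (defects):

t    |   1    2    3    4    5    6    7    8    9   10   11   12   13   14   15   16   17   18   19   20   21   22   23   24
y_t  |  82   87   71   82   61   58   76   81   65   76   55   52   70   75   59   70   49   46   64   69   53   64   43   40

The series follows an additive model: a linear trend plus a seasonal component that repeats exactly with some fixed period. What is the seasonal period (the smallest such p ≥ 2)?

First differences y_{t+1} − y_t: 5, -16, 11, -21, -3, 18, 5, -16, 11, -21, -3, 18, 5, -16, …
The difference pattern repeats every 6 terms and not for any smaller step, so p = 6.

6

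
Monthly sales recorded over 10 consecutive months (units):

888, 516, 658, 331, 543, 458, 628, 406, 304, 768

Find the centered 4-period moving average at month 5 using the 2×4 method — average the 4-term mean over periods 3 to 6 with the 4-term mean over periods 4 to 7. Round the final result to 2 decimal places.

Sum over 3–6: 658 + 331 + 543 + 458 = 1990
Sum over 4–7: 331 + 543 + 458 + 628 = 1960
CMA at t=5 = (1990 + 1960) / (2·4) = 3950 / 8 = 493.75

493.75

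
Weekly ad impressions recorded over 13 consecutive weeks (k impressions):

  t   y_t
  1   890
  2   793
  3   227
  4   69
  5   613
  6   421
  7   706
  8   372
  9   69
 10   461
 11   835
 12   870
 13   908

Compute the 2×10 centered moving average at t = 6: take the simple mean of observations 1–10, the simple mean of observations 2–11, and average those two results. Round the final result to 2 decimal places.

459.35

Sum over 1–10: 890 + 793 + 227 + 69 + 613 + 421 + 706 + 372 + 69 + 461 = 4621
Sum over 2–11: 793 + 227 + 69 + 613 + 421 + 706 + 372 + 69 + 461 + 835 = 4566
CMA at t=6 = (4621 + 4566) / (2·10) = 9187 / 20 = 459.35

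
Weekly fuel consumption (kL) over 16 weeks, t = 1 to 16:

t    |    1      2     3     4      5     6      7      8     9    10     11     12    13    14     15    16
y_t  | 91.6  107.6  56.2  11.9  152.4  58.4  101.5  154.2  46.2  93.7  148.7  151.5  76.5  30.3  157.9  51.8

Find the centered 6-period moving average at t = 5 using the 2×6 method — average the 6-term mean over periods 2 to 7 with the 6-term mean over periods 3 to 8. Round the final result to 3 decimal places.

85.217

Sum over 2–7: 107.6 + 56.2 + 11.9 + 152.4 + 58.4 + 101.5 = 488.0
Sum over 3–8: 56.2 + 11.9 + 152.4 + 58.4 + 101.5 + 154.2 = 534.6
CMA at t=5 = (488.0 + 534.6) / (2·6) = 1022.6 / 12 = 85.217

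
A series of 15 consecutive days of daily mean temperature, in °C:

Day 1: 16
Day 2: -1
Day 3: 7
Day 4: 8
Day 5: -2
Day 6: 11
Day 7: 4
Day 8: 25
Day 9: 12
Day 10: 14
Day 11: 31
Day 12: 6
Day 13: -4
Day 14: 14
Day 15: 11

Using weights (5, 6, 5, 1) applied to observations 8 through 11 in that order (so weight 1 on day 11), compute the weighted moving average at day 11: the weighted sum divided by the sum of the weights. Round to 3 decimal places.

17.529

Weighted sum: 5·25 + 6·12 + 5·14 + 1·31 = 125 + 72 + 70 + 31 = 298
Weight total: 5 + 6 + 5 + 1 = 17
WMA = 298 / 17 = 17.529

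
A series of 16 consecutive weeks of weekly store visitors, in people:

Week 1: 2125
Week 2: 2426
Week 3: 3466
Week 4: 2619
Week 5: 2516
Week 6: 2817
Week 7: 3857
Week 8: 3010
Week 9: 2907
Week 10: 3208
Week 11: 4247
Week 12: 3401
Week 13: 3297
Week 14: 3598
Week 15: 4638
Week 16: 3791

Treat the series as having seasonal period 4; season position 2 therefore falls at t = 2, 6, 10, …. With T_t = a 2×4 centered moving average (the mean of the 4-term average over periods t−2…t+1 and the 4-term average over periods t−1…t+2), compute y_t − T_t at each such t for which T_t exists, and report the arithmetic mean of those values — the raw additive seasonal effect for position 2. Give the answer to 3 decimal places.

Season position 2 occurs at t = 6, 10, 14 (where T_t is defined).
t=6: T_6 = 3001.12500; y_6 − T_6 = 2817 − 3001.12500 = -184.12500
t=10: T_10 = 3391.87500; y_10 − T_10 = 3208 − 3391.87500 = -183.87500
t=14: T_14 = 3782.25000; y_14 − T_14 = 3598 − 3782.25000 = -184.25000
Mean deviation: (-184.12500 + -183.87500 + -184.25000) / 3 = -184.083

-184.083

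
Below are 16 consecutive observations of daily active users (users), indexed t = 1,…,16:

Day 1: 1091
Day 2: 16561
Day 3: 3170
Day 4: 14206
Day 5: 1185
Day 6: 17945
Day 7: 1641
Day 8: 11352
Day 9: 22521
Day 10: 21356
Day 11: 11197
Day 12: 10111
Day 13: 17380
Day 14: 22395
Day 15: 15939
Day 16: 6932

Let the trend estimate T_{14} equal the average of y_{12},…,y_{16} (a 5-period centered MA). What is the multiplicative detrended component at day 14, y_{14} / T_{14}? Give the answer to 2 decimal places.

1.54

Trend T_14 = (10111 + 17380 + 22395 + 15939 + 6932) / 5 = 72757/5 = 14551.4000
Ratio to trend: 22395 / 14551.4000 = 1.54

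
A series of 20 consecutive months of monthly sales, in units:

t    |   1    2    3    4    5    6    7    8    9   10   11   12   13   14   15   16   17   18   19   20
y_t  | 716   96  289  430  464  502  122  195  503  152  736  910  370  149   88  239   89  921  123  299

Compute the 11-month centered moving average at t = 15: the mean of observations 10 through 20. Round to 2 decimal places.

370.55

Sum of periods 10–20: 152 + 736 + 910 + 370 + 149 + 88 + 239 + 89 + 921 + 123 + 299 = 4076
Divide by 11: 4076 / 11 = 370.55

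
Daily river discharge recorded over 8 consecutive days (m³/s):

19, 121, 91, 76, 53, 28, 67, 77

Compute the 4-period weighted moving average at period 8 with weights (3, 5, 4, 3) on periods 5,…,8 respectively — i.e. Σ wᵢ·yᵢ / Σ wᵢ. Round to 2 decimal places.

Weighted sum: 3·53 + 5·28 + 4·67 + 3·77 = 159 + 140 + 268 + 231 = 798
Weight total: 3 + 5 + 4 + 3 = 15
WMA = 798 / 15 = 53.20

53.20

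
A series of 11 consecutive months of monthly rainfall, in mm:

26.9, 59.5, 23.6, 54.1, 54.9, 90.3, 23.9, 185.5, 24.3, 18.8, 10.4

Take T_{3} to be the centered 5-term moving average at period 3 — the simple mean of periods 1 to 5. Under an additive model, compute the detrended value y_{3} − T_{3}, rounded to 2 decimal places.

-20.20

Trend T_3 = (26.9 + 59.5 + 23.6 + 54.1 + 54.9) / 5 = 219.0/5 = 43.8000
Detrended value: 23.6 − 43.8000 = -20.20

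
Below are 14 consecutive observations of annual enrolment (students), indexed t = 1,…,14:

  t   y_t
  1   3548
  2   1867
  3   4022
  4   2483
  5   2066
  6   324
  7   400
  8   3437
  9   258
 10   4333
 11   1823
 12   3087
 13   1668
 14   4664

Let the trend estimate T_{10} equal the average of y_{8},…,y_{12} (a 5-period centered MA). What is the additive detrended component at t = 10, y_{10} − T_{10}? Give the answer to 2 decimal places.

Trend T_10 = (3437 + 258 + 4333 + 1823 + 3087) / 5 = 12938/5 = 2587.6000
Detrended value: 4333 − 2587.6000 = 1745.40

1745.40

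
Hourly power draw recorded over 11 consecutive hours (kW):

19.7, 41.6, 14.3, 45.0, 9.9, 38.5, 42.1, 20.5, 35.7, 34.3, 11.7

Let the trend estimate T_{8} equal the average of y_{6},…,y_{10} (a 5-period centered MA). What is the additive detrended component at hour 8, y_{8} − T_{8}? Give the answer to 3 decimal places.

Trend T_8 = (38.5 + 42.1 + 20.5 + 35.7 + 34.3) / 5 = 171.1/5 = 34.22000
Detrended value: 20.5 − 34.22000 = -13.720

-13.720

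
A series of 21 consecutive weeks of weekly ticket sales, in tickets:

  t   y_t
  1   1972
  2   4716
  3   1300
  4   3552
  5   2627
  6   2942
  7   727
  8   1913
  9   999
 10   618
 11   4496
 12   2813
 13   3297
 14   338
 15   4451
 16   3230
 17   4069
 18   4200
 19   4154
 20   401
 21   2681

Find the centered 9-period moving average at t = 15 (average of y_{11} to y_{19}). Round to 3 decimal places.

Sum of periods 11–19: 4496 + 2813 + 3297 + 338 + 4451 + 3230 + 4069 + 4200 + 4154 = 31048
Divide by 9: 31048 / 9 = 3449.778

3449.778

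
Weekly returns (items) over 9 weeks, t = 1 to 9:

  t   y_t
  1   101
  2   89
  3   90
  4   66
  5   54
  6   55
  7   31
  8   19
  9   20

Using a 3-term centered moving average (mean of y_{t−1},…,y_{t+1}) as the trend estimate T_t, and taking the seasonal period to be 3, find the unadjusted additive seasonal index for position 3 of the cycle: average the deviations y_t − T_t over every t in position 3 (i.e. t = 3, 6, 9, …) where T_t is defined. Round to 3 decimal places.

8.333

Season position 3 occurs at t = 3, 6 (where T_t is defined).
t=3: T_3 = 81.66667; y_3 − T_3 = 90 − 81.66667 = 8.33333
t=6: T_6 = 46.66667; y_6 − T_6 = 55 − 46.66667 = 8.33333
Mean deviation: (8.33333 + 8.33333) / 2 = 8.333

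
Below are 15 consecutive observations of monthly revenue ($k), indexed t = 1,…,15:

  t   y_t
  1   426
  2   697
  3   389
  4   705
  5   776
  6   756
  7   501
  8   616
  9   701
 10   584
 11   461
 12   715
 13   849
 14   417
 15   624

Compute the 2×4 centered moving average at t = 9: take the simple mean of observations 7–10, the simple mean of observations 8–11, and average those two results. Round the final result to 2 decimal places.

595.50

Sum over 7–10: 501 + 616 + 701 + 584 = 2402
Sum over 8–11: 616 + 701 + 584 + 461 = 2362
CMA at t=9 = (2402 + 2362) / (2·4) = 4764 / 8 = 595.50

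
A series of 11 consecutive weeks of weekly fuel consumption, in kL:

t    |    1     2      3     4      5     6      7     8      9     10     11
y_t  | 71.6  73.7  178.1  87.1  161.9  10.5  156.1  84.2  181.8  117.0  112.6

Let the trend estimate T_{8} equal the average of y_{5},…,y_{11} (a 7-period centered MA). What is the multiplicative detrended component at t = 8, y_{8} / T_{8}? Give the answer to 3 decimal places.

Trend T_8 = (161.9 + 10.5 + 156.1 + 84.2 + 181.8 + 117.0 + 112.6) / 7 = 824.1/7 = 117.72857
Ratio to trend: 84.2 / 117.72857 = 0.715

0.715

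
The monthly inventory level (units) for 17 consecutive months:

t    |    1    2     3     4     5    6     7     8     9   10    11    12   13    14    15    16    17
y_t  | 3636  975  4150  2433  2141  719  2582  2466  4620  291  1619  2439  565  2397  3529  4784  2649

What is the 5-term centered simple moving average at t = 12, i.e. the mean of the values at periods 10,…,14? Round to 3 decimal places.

Sum of periods 10–14: 291 + 1619 + 2439 + 565 + 2397 = 7311
Divide by 5: 7311 / 5 = 1462.200

1462.200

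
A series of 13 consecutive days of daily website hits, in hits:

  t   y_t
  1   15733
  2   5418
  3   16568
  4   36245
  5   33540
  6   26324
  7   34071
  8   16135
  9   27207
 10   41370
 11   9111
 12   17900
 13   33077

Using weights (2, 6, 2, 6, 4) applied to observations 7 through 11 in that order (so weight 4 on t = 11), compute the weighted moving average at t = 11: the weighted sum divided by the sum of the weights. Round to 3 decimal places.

25201.500

Weighted sum: 2·34071 + 6·16135 + 2·27207 + 6·41370 + 4·9111 = 68142 + 96810 + 54414 + 248220 + 36444 = 504030
Weight total: 2 + 6 + 2 + 6 + 4 = 20
WMA = 504030 / 20 = 25201.500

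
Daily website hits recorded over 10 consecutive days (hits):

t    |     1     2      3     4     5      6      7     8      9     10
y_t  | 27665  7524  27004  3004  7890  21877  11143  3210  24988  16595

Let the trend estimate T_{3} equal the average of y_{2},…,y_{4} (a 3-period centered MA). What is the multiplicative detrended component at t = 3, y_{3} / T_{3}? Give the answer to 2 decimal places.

Trend T_3 = (7524 + 27004 + 3004) / 3 = 37532/3 = 12510.6667
Ratio to trend: 27004 / 12510.6667 = 2.16

2.16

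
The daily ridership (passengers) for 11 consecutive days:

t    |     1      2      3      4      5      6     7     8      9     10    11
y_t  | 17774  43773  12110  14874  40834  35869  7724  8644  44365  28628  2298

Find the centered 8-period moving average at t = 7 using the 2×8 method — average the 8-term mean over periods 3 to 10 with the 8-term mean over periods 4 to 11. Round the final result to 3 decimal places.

23517.750

Sum over 3–10: 12110 + 14874 + 40834 + 35869 + 7724 + 8644 + 44365 + 28628 = 193048
Sum over 4–11: 14874 + 40834 + 35869 + 7724 + 8644 + 44365 + 28628 + 2298 = 183236
CMA at t=7 = (193048 + 183236) / (2·8) = 376284 / 16 = 23517.750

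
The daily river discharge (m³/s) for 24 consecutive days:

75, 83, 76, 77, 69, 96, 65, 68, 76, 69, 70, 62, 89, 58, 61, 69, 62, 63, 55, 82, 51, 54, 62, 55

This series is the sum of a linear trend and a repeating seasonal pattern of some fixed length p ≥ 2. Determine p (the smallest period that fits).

7

First differences y_{t+1} − y_t: 8, -7, 1, -8, 27, -31, 3, 8, -7, 1, -8, 27, -31, 3, 8, -7, …
The difference pattern repeats every 7 terms and not for any smaller step, so p = 7.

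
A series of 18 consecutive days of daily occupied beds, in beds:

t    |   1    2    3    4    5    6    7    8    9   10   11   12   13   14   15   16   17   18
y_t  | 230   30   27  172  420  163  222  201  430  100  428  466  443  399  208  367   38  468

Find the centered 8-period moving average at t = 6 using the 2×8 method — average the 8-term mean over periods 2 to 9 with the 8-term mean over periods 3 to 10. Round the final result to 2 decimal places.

Sum over 2–9: 30 + 27 + 172 + 420 + 163 + 222 + 201 + 430 = 1665
Sum over 3–10: 27 + 172 + 420 + 163 + 222 + 201 + 430 + 100 = 1735
CMA at t=6 = (1665 + 1735) / (2·8) = 3400 / 16 = 212.50

212.50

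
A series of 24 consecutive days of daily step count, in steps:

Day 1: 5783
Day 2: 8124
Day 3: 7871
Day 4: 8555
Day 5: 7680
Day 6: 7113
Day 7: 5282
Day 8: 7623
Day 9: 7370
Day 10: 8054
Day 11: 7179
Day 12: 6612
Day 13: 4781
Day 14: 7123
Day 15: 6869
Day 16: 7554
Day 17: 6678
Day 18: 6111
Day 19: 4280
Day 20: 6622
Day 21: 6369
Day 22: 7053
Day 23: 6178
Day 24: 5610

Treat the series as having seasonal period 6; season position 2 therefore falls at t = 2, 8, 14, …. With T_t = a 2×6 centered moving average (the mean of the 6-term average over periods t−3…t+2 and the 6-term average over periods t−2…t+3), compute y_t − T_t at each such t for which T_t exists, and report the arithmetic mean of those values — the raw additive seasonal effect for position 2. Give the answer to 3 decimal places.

478.111

Season position 2 occurs at t = 8, 14, 20 (where T_t is defined).
t=8: T_8 = 7145.25000; y_8 − T_8 = 7623 − 7145.25000 = 477.75000
t=14: T_14 = 6644.58333; y_14 − T_14 = 7123 − 6644.58333 = 478.41667
t=20: T_20 = 6143.83333; y_20 − T_20 = 6622 − 6143.83333 = 478.16667
Mean deviation: (477.75000 + 478.41667 + 478.16667) / 3 = 478.111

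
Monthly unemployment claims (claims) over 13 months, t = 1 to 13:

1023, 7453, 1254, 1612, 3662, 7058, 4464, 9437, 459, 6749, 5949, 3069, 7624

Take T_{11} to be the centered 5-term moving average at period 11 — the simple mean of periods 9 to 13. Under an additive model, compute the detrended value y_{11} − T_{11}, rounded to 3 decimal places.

1179.000

Trend T_11 = (459 + 6749 + 5949 + 3069 + 7624) / 5 = 23850/5 = 4770.00000
Detrended value: 5949 − 4770.00000 = 1179.000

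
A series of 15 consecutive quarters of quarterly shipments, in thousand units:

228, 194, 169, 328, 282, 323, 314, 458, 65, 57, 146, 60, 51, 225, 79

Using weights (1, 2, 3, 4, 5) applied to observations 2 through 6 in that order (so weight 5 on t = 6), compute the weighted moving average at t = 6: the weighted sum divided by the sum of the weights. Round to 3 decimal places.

Weighted sum: 1·194 + 2·169 + 3·328 + 4·282 + 5·323 = 194 + 338 + 984 + 1128 + 1615 = 4259
Weight total: 1 + 2 + 3 + 4 + 5 = 15
WMA = 4259 / 15 = 283.933

283.933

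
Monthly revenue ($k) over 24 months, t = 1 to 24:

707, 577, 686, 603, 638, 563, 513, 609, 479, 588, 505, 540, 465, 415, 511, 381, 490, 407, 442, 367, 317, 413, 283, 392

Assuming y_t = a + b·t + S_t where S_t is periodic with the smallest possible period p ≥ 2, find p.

First differences y_{t+1} − y_t: -130, 109, -83, 35, -75, -50, 96, -130, 109, -83, 35, -75, -50, 96, -130, 109, …
The difference pattern repeats every 7 terms and not for any smaller step, so p = 7.

7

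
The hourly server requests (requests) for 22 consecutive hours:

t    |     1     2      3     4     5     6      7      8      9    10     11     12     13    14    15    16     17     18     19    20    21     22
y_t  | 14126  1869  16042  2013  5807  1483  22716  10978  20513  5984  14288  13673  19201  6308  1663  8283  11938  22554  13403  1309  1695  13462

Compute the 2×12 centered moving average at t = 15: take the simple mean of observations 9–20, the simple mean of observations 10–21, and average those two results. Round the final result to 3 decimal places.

10809.000

Sum over 9–20: 20513 + 5984 + 14288 + 13673 + 19201 + 6308 + 1663 + 8283 + 11938 + 22554 + 13403 + 1309 = 139117
Sum over 10–21: 5984 + 14288 + 13673 + 19201 + 6308 + 1663 + 8283 + 11938 + 22554 + 13403 + 1309 + 1695 = 120299
CMA at t=15 = (139117 + 120299) / (2·12) = 259416 / 24 = 10809.000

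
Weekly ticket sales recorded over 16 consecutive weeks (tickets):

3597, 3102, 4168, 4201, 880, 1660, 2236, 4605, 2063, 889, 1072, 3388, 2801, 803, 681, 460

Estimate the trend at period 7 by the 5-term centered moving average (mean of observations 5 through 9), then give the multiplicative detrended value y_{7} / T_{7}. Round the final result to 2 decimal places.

0.98

Trend T_7 = (880 + 1660 + 2236 + 4605 + 2063) / 5 = 11444/5 = 2288.8000
Ratio to trend: 2236 / 2288.8000 = 0.98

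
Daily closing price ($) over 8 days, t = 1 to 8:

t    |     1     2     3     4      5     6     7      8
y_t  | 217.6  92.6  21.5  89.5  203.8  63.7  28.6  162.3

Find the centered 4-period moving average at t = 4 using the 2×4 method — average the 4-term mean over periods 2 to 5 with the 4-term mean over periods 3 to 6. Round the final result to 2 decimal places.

98.24

Sum over 2–5: 92.6 + 21.5 + 89.5 + 203.8 = 407.4
Sum over 3–6: 21.5 + 89.5 + 203.8 + 63.7 = 378.5
CMA at t=4 = (407.4 + 378.5) / (2·4) = 785.9 / 8 = 98.24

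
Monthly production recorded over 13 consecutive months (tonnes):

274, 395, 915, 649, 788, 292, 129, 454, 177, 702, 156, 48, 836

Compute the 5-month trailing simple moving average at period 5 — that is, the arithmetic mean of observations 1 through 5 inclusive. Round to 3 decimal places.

Sum of periods 1–5: 274 + 395 + 915 + 649 + 788 = 3021
Divide by 5: 3021 / 5 = 604.200

604.200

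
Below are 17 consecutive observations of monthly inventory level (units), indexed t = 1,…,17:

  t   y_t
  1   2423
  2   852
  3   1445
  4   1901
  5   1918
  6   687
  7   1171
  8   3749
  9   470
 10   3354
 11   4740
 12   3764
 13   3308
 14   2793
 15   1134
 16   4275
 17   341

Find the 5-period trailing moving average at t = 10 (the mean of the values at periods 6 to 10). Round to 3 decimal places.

Sum of periods 6–10: 687 + 1171 + 3749 + 470 + 3354 = 9431
Divide by 5: 9431 / 5 = 1886.200

1886.200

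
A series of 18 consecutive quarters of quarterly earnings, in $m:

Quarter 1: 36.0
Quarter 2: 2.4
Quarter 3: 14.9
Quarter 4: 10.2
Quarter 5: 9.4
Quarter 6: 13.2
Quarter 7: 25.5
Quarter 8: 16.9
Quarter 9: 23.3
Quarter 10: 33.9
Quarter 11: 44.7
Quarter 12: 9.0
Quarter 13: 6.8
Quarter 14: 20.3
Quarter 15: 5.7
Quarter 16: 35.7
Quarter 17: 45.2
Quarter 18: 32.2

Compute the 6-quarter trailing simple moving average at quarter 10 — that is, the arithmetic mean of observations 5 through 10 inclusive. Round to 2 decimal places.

Sum of periods 5–10: 9.4 + 13.2 + 25.5 + 16.9 + 23.3 + 33.9 = 122.2
Divide by 6: 122.2 / 6 = 20.37

20.37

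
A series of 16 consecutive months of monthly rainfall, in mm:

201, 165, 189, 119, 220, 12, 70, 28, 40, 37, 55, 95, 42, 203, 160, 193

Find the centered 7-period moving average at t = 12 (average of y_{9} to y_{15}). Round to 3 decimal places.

90.286

Sum of periods 9–15: 40 + 37 + 55 + 95 + 42 + 203 + 160 = 632
Divide by 7: 632 / 7 = 90.286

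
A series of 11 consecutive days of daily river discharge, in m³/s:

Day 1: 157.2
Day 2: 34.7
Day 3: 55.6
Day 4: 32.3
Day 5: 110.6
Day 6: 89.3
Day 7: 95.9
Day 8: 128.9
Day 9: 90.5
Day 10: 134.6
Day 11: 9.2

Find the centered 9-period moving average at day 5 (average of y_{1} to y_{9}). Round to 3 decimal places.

Sum of periods 1–9: 157.2 + 34.7 + 55.6 + 32.3 + 110.6 + 89.3 + 95.9 + 128.9 + 90.5 = 795.0
Divide by 9: 795.0 / 9 = 88.333

88.333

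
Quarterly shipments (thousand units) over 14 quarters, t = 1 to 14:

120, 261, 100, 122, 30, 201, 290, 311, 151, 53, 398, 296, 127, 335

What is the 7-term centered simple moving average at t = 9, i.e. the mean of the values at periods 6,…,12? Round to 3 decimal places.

Sum of periods 6–12: 201 + 290 + 311 + 151 + 53 + 398 + 296 = 1700
Divide by 7: 1700 / 7 = 242.857

242.857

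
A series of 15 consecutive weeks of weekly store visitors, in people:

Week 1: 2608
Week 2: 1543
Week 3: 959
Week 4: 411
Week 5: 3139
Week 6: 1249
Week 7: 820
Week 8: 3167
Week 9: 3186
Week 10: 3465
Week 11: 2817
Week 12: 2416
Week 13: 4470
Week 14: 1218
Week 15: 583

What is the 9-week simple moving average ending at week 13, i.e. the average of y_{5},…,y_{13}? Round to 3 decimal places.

Sum of periods 5–13: 3139 + 1249 + 820 + 3167 + 3186 + 3465 + 2817 + 2416 + 4470 = 24729
Divide by 9: 24729 / 9 = 2747.667

2747.667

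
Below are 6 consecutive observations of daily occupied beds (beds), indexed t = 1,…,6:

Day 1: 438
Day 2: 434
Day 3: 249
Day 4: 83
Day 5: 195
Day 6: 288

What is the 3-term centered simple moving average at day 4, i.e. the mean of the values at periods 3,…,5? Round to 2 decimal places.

Sum of periods 3–5: 249 + 83 + 195 = 527
Divide by 3: 527 / 3 = 175.67

175.67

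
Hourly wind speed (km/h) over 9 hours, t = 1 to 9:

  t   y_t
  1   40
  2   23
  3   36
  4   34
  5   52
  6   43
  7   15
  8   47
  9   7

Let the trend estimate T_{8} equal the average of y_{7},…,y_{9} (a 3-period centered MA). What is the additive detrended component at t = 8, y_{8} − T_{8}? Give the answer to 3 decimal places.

24.000

Trend T_8 = (15 + 47 + 7) / 3 = 69/3 = 23.00000
Detrended value: 47 − 23.00000 = 24.000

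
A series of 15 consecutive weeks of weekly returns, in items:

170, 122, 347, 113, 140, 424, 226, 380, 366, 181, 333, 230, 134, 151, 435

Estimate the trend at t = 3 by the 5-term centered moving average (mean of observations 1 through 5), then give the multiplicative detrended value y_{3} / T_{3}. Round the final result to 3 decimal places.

Trend T_3 = (170 + 122 + 347 + 113 + 140) / 5 = 892/5 = 178.40000
Ratio to trend: 347 / 178.40000 = 1.945

1.945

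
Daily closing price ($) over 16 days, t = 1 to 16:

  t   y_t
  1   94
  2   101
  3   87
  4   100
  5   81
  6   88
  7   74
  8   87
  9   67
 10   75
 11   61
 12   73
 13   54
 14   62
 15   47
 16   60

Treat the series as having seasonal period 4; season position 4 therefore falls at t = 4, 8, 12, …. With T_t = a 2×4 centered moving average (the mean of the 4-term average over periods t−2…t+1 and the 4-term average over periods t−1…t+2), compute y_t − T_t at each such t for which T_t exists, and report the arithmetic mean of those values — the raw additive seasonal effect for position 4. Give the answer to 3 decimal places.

9.292

Season position 4 occurs at t = 4, 8, 12 (where T_t is defined).
t=4: T_4 = 90.62500; y_4 − T_4 = 100 − 90.62500 = 9.37500
t=8: T_8 = 77.37500; y_8 − T_8 = 87 − 77.37500 = 9.62500
t=12: T_12 = 64.12500; y_12 − T_12 = 73 − 64.12500 = 8.87500
Mean deviation: (9.37500 + 9.62500 + 8.87500) / 3 = 9.292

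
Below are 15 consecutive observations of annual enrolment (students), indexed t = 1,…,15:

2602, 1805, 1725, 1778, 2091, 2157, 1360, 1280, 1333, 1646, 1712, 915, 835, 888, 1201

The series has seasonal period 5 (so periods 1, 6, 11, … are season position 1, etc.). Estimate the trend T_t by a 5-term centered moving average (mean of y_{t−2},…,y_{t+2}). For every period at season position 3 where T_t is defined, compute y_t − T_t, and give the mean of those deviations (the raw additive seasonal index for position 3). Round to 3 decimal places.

-275.200

Season position 3 occurs at t = 3, 8, 13 (where T_t is defined).
t=3: T_3 = 2000.20000; y_3 − T_3 = 1725 − 2000.20000 = -275.20000
t=8: T_8 = 1555.20000; y_8 − T_8 = 1280 − 1555.20000 = -275.20000
t=13: T_13 = 1110.20000; y_13 − T_13 = 835 − 1110.20000 = -275.20000
Mean deviation: (-275.20000 + -275.20000 + -275.20000) / 3 = -275.200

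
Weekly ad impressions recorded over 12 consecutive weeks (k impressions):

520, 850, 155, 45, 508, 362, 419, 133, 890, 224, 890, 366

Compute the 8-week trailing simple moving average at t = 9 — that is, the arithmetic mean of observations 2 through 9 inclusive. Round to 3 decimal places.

Sum of periods 2–9: 850 + 155 + 45 + 508 + 362 + 419 + 133 + 890 = 3362
Divide by 8: 3362 / 8 = 420.250

420.250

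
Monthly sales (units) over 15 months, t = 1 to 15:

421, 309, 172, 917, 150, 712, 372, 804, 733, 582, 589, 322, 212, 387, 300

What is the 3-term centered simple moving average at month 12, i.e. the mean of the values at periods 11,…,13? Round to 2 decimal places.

Sum of periods 11–13: 589 + 322 + 212 = 1123
Divide by 3: 1123 / 3 = 374.33

374.33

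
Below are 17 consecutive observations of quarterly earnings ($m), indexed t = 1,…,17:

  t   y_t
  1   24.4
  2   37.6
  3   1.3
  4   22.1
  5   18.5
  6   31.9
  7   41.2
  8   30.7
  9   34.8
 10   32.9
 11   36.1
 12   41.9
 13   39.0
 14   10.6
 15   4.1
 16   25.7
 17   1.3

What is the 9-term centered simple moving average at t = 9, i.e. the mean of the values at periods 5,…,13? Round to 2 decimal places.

Sum of periods 5–13: 18.5 + 31.9 + 41.2 + 30.7 + 34.8 + 32.9 + 36.1 + 41.9 + 39.0 = 307.0
Divide by 9: 307.0 / 9 = 34.11

34.11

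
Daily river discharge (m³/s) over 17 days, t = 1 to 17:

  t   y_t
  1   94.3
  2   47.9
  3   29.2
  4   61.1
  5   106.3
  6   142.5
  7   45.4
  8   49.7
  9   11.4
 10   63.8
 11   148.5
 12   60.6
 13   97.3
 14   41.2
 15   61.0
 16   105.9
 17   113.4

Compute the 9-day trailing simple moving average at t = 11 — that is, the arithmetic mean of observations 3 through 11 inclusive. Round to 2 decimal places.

73.10

Sum of periods 3–11: 29.2 + 61.1 + 106.3 + 142.5 + 45.4 + 49.7 + 11.4 + 63.8 + 148.5 = 657.9
Divide by 9: 657.9 / 9 = 73.10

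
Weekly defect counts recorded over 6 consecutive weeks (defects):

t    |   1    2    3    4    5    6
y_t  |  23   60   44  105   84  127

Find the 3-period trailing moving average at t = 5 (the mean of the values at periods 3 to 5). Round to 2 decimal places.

Sum of periods 3–5: 44 + 105 + 84 = 233
Divide by 3: 233 / 3 = 77.67

77.67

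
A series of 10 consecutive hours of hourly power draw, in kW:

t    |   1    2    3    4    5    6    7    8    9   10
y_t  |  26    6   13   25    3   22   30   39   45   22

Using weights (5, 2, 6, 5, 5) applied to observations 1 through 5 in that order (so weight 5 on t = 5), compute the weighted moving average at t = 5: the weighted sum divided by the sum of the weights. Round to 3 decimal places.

15.652

Weighted sum: 5·26 + 2·6 + 6·13 + 5·25 + 5·3 = 130 + 12 + 78 + 125 + 15 = 360
Weight total: 5 + 2 + 6 + 5 + 5 = 23
WMA = 360 / 23 = 15.652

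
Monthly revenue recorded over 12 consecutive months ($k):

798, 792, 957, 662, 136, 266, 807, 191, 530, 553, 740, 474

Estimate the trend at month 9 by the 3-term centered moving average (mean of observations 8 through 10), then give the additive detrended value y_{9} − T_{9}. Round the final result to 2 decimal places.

Trend T_9 = (191 + 530 + 553) / 3 = 1274/3 = 424.6667
Detrended value: 530 − 424.6667 = 105.33

105.33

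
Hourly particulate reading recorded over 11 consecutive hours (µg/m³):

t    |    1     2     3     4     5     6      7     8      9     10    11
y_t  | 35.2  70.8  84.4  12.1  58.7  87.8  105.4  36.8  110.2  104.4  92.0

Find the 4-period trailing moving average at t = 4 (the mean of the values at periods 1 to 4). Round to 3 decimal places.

50.625

Sum of periods 1–4: 35.2 + 70.8 + 84.4 + 12.1 = 202.5
Divide by 4: 202.5 / 4 = 50.625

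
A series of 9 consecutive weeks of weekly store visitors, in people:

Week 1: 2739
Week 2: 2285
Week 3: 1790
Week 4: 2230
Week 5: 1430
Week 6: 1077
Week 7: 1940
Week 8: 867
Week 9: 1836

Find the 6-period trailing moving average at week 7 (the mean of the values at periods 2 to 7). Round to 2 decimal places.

1792.00

Sum of periods 2–7: 2285 + 1790 + 2230 + 1430 + 1077 + 1940 = 10752
Divide by 6: 10752 / 6 = 1792.00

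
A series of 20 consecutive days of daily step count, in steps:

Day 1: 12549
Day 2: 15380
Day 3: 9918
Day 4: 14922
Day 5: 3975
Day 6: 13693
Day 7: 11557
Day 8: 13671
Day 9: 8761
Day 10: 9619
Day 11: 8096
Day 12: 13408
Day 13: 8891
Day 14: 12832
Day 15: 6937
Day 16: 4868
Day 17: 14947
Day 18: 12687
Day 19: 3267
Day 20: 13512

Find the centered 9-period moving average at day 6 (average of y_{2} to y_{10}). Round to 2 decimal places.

Sum of periods 2–10: 15380 + 9918 + 14922 + 3975 + 13693 + 11557 + 13671 + 8761 + 9619 = 101496
Divide by 9: 101496 / 9 = 11277.33

11277.33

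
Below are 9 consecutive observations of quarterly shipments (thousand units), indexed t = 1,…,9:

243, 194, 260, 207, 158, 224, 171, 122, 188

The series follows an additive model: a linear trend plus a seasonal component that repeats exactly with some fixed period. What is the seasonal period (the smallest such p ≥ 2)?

First differences y_{t+1} − y_t: -49, 66, -53, -49, 66, -53, -49, 66, …
The difference pattern repeats every 3 terms and not for any smaller step, so p = 3.

3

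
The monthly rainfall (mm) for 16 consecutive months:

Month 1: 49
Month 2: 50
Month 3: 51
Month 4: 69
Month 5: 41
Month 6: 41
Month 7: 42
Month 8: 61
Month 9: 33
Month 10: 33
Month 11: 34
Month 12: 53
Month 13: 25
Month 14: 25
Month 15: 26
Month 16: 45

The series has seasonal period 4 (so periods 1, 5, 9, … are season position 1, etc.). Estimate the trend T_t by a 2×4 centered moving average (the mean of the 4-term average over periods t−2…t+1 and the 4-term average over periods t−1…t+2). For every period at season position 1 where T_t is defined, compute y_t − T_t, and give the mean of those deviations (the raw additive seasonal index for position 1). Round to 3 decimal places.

Season position 1 occurs at t = 5, 9, 13 (where T_t is defined).
t=5: T_5 = 49.37500; y_5 − T_5 = 41 − 49.37500 = -8.37500
t=9: T_9 = 41.25000; y_9 − T_9 = 33 − 41.25000 = -8.25000
t=13: T_13 = 33.25000; y_13 − T_13 = 25 − 33.25000 = -8.25000
Mean deviation: (-8.37500 + -8.25000 + -8.25000) / 3 = -8.292

-8.292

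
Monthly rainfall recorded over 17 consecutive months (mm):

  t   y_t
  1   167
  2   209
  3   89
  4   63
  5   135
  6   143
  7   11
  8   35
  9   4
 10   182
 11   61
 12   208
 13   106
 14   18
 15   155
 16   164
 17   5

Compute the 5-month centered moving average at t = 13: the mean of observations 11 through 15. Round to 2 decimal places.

109.60

Sum of periods 11–15: 61 + 208 + 106 + 18 + 155 = 548
Divide by 5: 548 / 5 = 109.60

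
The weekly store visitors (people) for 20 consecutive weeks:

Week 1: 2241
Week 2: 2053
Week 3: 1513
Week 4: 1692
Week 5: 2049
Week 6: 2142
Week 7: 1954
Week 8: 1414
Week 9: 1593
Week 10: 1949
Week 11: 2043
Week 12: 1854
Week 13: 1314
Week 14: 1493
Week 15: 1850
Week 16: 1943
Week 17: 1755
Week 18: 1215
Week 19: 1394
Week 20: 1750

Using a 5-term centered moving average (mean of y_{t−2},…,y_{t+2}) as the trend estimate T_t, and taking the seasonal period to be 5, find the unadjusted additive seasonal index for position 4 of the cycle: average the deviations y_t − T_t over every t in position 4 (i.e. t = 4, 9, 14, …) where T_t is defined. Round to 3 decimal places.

Season position 4 occurs at t = 4, 9, 14 (where T_t is defined).
t=4: T_4 = 1889.80000; y_4 − T_4 = 1692 − 1889.80000 = -197.80000
t=9: T_9 = 1790.60000; y_9 − T_9 = 1593 − 1790.60000 = -197.60000
t=14: T_14 = 1690.80000; y_14 − T_14 = 1493 − 1690.80000 = -197.80000
Mean deviation: (-197.80000 + -197.60000 + -197.80000) / 3 = -197.733

-197.733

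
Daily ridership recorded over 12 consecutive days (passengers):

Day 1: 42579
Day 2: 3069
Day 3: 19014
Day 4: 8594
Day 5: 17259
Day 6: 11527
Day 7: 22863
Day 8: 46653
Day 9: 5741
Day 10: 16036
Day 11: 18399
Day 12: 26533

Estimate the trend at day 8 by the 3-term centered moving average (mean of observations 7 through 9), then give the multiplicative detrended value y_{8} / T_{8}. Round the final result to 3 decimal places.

Trend T_8 = (22863 + 46653 + 5741) / 3 = 75257/3 = 25085.66667
Ratio to trend: 46653 / 25085.66667 = 1.860

1.860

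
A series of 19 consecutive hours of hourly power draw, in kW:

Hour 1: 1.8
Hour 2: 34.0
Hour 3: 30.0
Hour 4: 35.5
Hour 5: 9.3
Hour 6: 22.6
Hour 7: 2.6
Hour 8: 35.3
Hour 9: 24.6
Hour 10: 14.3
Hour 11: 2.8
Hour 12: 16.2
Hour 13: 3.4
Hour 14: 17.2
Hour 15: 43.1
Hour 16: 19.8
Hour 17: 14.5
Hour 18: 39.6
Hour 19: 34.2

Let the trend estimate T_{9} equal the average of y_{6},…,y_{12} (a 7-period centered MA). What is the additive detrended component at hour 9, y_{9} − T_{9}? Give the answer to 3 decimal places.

7.686

Trend T_9 = (22.6 + 2.6 + 35.3 + 24.6 + 14.3 + 2.8 + 16.2) / 7 = 118.4/7 = 16.91429
Detrended value: 24.6 − 16.91429 = 7.686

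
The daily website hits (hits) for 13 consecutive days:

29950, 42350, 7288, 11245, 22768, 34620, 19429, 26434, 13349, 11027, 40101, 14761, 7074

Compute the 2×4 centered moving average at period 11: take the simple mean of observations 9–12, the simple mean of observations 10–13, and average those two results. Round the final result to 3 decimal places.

19025.125

Sum over 9–12: 13349 + 11027 + 40101 + 14761 = 79238
Sum over 10–13: 11027 + 40101 + 14761 + 7074 = 72963
CMA at t=11 = (79238 + 72963) / (2·4) = 152201 / 8 = 19025.125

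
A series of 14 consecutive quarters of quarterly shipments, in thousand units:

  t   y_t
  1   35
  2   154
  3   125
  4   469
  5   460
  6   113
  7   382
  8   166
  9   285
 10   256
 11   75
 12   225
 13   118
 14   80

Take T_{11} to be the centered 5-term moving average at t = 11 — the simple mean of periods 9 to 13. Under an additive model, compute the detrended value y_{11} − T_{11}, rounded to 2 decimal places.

-116.80

Trend T_11 = (285 + 256 + 75 + 225 + 118) / 5 = 959/5 = 191.8000
Detrended value: 75 − 191.8000 = -116.80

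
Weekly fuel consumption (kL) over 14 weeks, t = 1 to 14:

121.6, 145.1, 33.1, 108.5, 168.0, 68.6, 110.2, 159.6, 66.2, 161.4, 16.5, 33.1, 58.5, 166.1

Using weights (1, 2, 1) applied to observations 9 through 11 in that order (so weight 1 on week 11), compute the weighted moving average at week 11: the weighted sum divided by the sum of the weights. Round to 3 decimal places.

Weighted sum: 1·66.2 + 2·161.4 + 1·16.5 = 66.2 + 322.8 + 16.5 = 405.5
Weight total: 1 + 2 + 1 = 4
WMA = 405.5 / 4 = 101.375

101.375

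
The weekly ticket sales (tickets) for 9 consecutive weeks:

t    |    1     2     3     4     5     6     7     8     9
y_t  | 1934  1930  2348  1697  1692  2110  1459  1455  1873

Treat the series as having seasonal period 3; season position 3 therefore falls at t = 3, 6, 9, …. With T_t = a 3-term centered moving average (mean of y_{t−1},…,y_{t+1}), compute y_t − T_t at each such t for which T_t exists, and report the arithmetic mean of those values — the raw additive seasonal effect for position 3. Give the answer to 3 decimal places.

356.333

Season position 3 occurs at t = 3, 6 (where T_t is defined).
t=3: T_3 = 1991.66667; y_3 − T_3 = 2348 − 1991.66667 = 356.33333
t=6: T_6 = 1753.66667; y_6 − T_6 = 2110 − 1753.66667 = 356.33333
Mean deviation: (356.33333 + 356.33333) / 2 = 356.333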